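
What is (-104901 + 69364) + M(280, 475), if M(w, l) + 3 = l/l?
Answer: -35539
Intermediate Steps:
M(w, l) = -2 (M(w, l) = -3 + l/l = -3 + 1 = -2)
(-104901 + 69364) + M(280, 475) = (-104901 + 69364) - 2 = -35537 - 2 = -35539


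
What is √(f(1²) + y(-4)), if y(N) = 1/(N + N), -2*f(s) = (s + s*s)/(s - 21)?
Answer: I*√30/20 ≈ 0.27386*I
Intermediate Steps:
f(s) = -(s + s²)/(2*(-21 + s)) (f(s) = -(s + s*s)/(2*(s - 21)) = -(s + s²)/(2*(-21 + s)))
y(N) = 1/(2*N)
√(f(1²) + y(-4)) = √(-1*1²*(1 + 1²)/(-42 + 2*1²) + (½)/(-4)) = √(-1*1*(1 + 1)/(-42 + 2*1) + (½)*(-¼)) = √(-1*1*2/(-42 + 2) - ⅛) = √(-1*1*2/(-40) - ⅛) = √(-1*1*(-1/40)*2 - ⅛) = √(1/20 - ⅛) = √(-3/40) = I*√30/20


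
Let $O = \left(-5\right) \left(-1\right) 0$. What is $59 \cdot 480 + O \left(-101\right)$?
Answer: $28320$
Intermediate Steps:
$O = 0$ ($O = 5 \cdot 0 = 0$)
$59 \cdot 480 + O \left(-101\right) = 59 \cdot 480 + 0 \left(-101\right) = 28320 + 0 = 28320$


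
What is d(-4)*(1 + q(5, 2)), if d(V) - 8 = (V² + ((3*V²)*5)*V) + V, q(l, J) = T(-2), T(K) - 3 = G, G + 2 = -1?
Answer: -940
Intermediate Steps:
G = -3 (G = -2 - 1 = -3)
T(K) = 0 (T(K) = 3 - 3 = 0)
q(l, J) = 0
d(V) = 8 + V + V² + 15*V³ (d(V) = 8 + ((V² + ((3*V²)*5)*V) + V) = 8 + ((V² + (15*V²)*V) + V) = 8 + ((V² + 15*V³) + V) = 8 + (V + V² + 15*V³) = 8 + V + V² + 15*V³)
d(-4)*(1 + q(5, 2)) = (8 - 4 + (-4)² + 15*(-4)³)*(1 + 0) = (8 - 4 + 16 + 15*(-64))*1 = (8 - 4 + 16 - 960)*1 = -940*1 = -940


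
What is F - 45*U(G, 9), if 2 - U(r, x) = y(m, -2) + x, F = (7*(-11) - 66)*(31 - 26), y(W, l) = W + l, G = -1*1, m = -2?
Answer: -580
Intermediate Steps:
G = -1
F = -715 (F = (-77 - 66)*5 = -143*5 = -715)
U(r, x) = 6 - x (U(r, x) = 2 - ((-2 - 2) + x) = 2 - (-4 + x) = 2 + (4 - x) = 6 - x)
F - 45*U(G, 9) = -715 - 45*(6 - 1*9) = -715 - 45*(6 - 9) = -715 - 45*(-3) = -715 + 135 = -580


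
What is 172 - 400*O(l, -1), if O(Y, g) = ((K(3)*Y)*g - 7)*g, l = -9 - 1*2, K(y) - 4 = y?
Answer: 28172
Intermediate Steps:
K(y) = 4 + y
l = -11 (l = -9 - 2 = -11)
O(Y, g) = g*(-7 + 7*Y*g) (O(Y, g) = (((4 + 3)*Y)*g - 7)*g = ((7*Y)*g - 7)*g = (7*Y*g - 7)*g = (-7 + 7*Y*g)*g = g*(-7 + 7*Y*g))
172 - 400*O(l, -1) = 172 - 2800*(-1)*(-1 - 11*(-1)) = 172 - 2800*(-1)*(-1 + 11) = 172 - 2800*(-1)*10 = 172 - 400*(-70) = 172 + 28000 = 28172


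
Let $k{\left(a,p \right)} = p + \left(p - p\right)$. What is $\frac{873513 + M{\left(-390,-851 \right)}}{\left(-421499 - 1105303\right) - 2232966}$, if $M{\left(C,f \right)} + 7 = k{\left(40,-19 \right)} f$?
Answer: $- \frac{889675}{3759768} \approx -0.23663$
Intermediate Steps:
$k{\left(a,p \right)} = p$ ($k{\left(a,p \right)} = p + 0 = p$)
$M{\left(C,f \right)} = -7 - 19 f$
$\frac{873513 + M{\left(-390,-851 \right)}}{\left(-421499 - 1105303\right) - 2232966} = \frac{873513 - -16162}{\left(-421499 - 1105303\right) - 2232966} = \frac{873513 + \left(-7 + 16169\right)}{-1526802 - 2232966} = \frac{873513 + 16162}{-3759768} = 889675 \left(- \frac{1}{3759768}\right) = - \frac{889675}{3759768}$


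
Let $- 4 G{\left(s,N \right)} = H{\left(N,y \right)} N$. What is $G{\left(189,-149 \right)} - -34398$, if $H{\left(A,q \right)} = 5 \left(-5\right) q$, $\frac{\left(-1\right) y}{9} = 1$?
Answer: $\frac{171117}{4} \approx 42779.0$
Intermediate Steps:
$y = -9$ ($y = \left(-9\right) 1 = -9$)
$H{\left(A,q \right)} = - 25 q$
$G{\left(s,N \right)} = - \frac{225 N}{4}$ ($G{\left(s,N \right)} = - \frac{\left(-25\right) \left(-9\right) N}{4} = - \frac{225 N}{4}$)
$G{\left(189,-149 \right)} - -34398 = \left(- \frac{225}{4}\right) \left(-149\right) - -34398 = \frac{33525}{4} + 34398 = \frac{171117}{4}$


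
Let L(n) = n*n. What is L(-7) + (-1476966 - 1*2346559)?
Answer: -3823476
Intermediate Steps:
L(n) = n**2
L(-7) + (-1476966 - 1*2346559) = (-7)**2 + (-1476966 - 1*2346559) = 49 + (-1476966 - 2346559) = 49 - 3823525 = -3823476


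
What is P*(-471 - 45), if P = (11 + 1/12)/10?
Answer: -5719/10 ≈ -571.90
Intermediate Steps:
P = 133/120 (P = (11 + 1/12)*(⅒) = (133/12)*(⅒) = 133/120 ≈ 1.1083)
P*(-471 - 45) = 133*(-471 - 45)/120 = (133/120)*(-516) = -5719/10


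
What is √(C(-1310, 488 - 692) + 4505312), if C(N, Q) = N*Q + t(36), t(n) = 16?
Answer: 2*√1193142 ≈ 2184.6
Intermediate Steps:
C(N, Q) = 16 + N*Q (C(N, Q) = N*Q + 16 = 16 + N*Q)
√(C(-1310, 488 - 692) + 4505312) = √((16 - 1310*(488 - 692)) + 4505312) = √((16 - 1310*(-204)) + 4505312) = √((16 + 267240) + 4505312) = √(267256 + 4505312) = √4772568 = 2*√1193142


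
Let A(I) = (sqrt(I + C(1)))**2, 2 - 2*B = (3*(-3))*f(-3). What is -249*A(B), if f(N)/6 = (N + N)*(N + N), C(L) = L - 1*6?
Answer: -241032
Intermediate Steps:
C(L) = -6 + L (C(L) = L - 6 = -6 + L)
f(N) = 24*N**2 (f(N) = 6*((N + N)*(N + N)) = 6*((2*N)*(2*N)) = 6*(4*N**2) = 24*N**2)
B = 973 (B = 1 - 3*(-3)*24*(-3)**2/2 = 1 - (-9)*24*9/2 = 1 - (-9)*216/2 = 1 - 1/2*(-1944) = 1 + 972 = 973)
A(I) = -5 + I (A(I) = (sqrt(I + (-6 + 1)))**2 = (sqrt(I - 5))**2 = (sqrt(-5 + I))**2 = -5 + I)
-249*A(B) = -249*(-5 + 973) = -249*968 = -241032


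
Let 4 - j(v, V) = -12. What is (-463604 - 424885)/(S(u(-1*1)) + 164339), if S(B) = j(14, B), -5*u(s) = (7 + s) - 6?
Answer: -296163/54785 ≈ -5.4059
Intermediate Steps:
u(s) = -1/5 - s/5 (u(s) = -((7 + s) - 6)/5 = -(1 + s)/5 = -1/5 - s/5)
j(v, V) = 16 (j(v, V) = 4 - 1*(-12) = 4 + 12 = 16)
S(B) = 16
(-463604 - 424885)/(S(u(-1*1)) + 164339) = (-463604 - 424885)/(16 + 164339) = -888489/164355 = -888489*1/164355 = -296163/54785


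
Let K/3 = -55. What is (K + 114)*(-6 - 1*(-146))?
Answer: -7140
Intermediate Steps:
K = -165 (K = 3*(-55) = -165)
(K + 114)*(-6 - 1*(-146)) = (-165 + 114)*(-6 - 1*(-146)) = -51*(-6 + 146) = -51*140 = -7140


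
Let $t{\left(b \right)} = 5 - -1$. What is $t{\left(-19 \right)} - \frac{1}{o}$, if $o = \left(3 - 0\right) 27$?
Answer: $\frac{485}{81} \approx 5.9877$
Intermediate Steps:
$o = 81$ ($o = \left(3 + 0\right) 27 = 3 \cdot 27 = 81$)
$t{\left(b \right)} = 6$ ($t{\left(b \right)} = 5 + 1 = 6$)
$t{\left(-19 \right)} - \frac{1}{o} = 6 - \frac{1}{81} = \frac{485}{81}$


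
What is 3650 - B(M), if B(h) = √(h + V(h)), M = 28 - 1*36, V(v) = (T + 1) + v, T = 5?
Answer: 3650 - I*√10 ≈ 3650.0 - 3.1623*I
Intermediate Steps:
V(v) = 6 + v (V(v) = (5 + 1) + v = 6 + v)
M = -8 (M = 28 - 36 = -8)
B(h) = √(6 + 2*h) (B(h) = √(h + (6 + h)) = √(6 + 2*h))
3650 - B(M) = 3650 - √(6 + 2*(-8)) = 3650 - √(6 - 16) = 3650 - √(-10) = 3650 - I*√10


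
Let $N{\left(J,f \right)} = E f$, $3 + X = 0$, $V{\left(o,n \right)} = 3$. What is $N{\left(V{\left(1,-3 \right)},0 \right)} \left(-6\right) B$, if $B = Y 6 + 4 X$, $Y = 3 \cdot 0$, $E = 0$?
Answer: $0$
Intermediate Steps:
$X = -3$ ($X = -3 + 0 = -3$)
$Y = 0$
$N{\left(J,f \right)} = 0$ ($N{\left(J,f \right)} = 0 f = 0$)
$B = -12$ ($B = 0 \cdot 6 + 4 \left(-3\right) = 0 - 12 = -12$)
$N{\left(V{\left(1,-3 \right)},0 \right)} \left(-6\right) B = 0 \left(-6\right) \left(-12\right) = 0 \left(-12\right) = 0$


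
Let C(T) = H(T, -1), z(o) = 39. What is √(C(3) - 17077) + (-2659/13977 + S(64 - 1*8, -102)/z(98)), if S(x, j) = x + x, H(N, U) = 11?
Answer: 487241/181701 + I*√17066 ≈ 2.6816 + 130.64*I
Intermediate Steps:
S(x, j) = 2*x
C(T) = 11
√(C(3) - 17077) + (-2659/13977 + S(64 - 1*8, -102)/z(98)) = √(11 - 17077) + (-2659/13977 + (2*(64 - 1*8))/39) = √(-17066) + (-2659*1/13977 + (2*(64 - 8))*(1/39)) = I*√17066 + (-2659/13977 + (2*56)*(1/39)) = I*√17066 + (-2659/13977 + 112*(1/39)) = I*√17066 + (-2659/13977 + 112/39) = I*√17066 + 487241/181701 = 487241/181701 + I*√17066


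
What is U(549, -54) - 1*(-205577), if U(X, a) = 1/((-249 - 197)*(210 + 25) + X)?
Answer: 21433663596/104261 ≈ 2.0558e+5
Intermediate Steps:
U(X, a) = 1/(-104810 + X) (U(X, a) = 1/(-446*235 + X) = 1/(-104810 + X))
U(549, -54) - 1*(-205577) = 1/(-104810 + 549) - 1*(-205577) = 1/(-104261) + 205577 = -1/104261 + 205577 = 21433663596/104261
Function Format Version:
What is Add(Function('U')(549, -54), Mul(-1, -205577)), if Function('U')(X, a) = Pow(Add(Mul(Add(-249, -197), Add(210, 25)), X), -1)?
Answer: Rational(21433663596, 104261) ≈ 2.0558e+5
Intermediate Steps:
Function('U')(X, a) = Pow(Add(-104810, X), -1) (Function('U')(X, a) = Pow(Add(Mul(-446, 235), X), -1) = Pow(Add(-104810, X), -1))
Add(Function('U')(549, -54), Mul(-1, -205577)) = Add(Pow(Add(-104810, 549), -1), Mul(-1, -205577)) = Add(Pow(-104261, -1), 205577) = Add(Rational(-1, 104261), 205577) = Rational(21433663596, 104261)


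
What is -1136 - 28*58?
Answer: -2760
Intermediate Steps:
-1136 - 28*58 = -1136 - 1624 = -2760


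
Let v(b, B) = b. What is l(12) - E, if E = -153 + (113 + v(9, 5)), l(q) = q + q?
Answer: 55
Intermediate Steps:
l(q) = 2*q
E = -31 (E = -153 + (113 + 9) = -153 + 122 = -31)
l(12) - E = 2*12 - 1*(-31) = 24 + 31 = 55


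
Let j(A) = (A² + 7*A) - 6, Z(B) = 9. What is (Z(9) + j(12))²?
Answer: 53361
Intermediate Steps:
j(A) = -6 + A² + 7*A
(Z(9) + j(12))² = (9 + (-6 + 12² + 7*12))² = (9 + (-6 + 144 + 84))² = (9 + 222)² = 231² = 53361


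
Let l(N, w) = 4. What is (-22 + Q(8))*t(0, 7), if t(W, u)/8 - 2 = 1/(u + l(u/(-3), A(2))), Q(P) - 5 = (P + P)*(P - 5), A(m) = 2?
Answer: 5704/11 ≈ 518.54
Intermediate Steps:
Q(P) = 5 + 2*P*(-5 + P) (Q(P) = 5 + (P + P)*(P - 5) = 5 + (2*P)*(-5 + P) = 5 + 2*P*(-5 + P))
t(W, u) = 16 + 8/(4 + u) (t(W, u) = 16 + 8/(u + 4) = 16 + 8/(4 + u))
(-22 + Q(8))*t(0, 7) = (-22 + (5 - 10*8 + 2*8²))*(8*(9 + 2*7)/(4 + 7)) = (-22 + (5 - 80 + 2*64))*(8*(9 + 14)/11) = (-22 + (5 - 80 + 128))*(8*(1/11)*23) = (-22 + 53)*(184/11) = 31*(184/11) = 5704/11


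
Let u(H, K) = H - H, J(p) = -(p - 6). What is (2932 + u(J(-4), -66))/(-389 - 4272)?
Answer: -2932/4661 ≈ -0.62905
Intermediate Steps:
J(p) = 6 - p (J(p) = -(-6 + p) = 6 - p)
u(H, K) = 0
(2932 + u(J(-4), -66))/(-389 - 4272) = (2932 + 0)/(-389 - 4272) = 2932/(-4661) = 2932*(-1/4661) = -2932/4661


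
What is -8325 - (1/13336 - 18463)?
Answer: 135200367/13336 ≈ 10138.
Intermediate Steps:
-8325 - (1/13336 - 18463) = -8325 - 1*(-246222567/13336) = -8325 + 246222567/13336 = 135200367/13336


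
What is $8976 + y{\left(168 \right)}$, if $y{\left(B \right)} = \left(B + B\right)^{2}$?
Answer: $121872$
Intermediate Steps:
$y{\left(B \right)} = 4 B^{2}$ ($y{\left(B \right)} = \left(2 B\right)^{2} = 4 B^{2}$)
$8976 + y{\left(168 \right)} = 8976 + 4 \cdot 168^{2} = 8976 + 4 \cdot 28224 = 8976 + 112896 = 121872$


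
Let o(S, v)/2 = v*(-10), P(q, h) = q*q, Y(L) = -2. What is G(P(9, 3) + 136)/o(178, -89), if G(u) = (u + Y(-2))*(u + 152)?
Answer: 15867/356 ≈ 44.570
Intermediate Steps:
P(q, h) = q**2
o(S, v) = -20*v (o(S, v) = 2*(v*(-10)) = 2*(-10*v) = -20*v)
G(u) = (-2 + u)*(152 + u) (G(u) = (u - 2)*(u + 152) = (-2 + u)*(152 + u))
G(P(9, 3) + 136)/o(178, -89) = (-304 + (9**2 + 136)**2 + 150*(9**2 + 136))/((-20*(-89))) = (-304 + (81 + 136)**2 + 150*(81 + 136))/1780 = (-304 + 217**2 + 150*217)*(1/1780) = (-304 + 47089 + 32550)*(1/1780) = 79335*(1/1780) = 15867/356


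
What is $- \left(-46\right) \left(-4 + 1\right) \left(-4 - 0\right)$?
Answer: $552$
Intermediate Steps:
$- \left(-46\right) \left(-4 + 1\right) \left(-4 - 0\right) = - \left(-46\right) \left(- 3 \left(-4 + 0\right)\right) = - \left(-46\right) \left(\left(-3\right) \left(-4\right)\right) = - \left(-46\right) 12 = \left(-1\right) \left(-552\right) = 552$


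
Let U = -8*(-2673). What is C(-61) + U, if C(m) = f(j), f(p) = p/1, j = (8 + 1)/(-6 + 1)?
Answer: 106911/5 ≈ 21382.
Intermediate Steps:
U = 21384
j = -9/5 (j = 9/(-5) = 9*(-⅕) = -9/5 ≈ -1.8000)
f(p) = p (f(p) = p*1 = p)
C(m) = -9/5
C(-61) + U = -9/5 + 21384 = 106911/5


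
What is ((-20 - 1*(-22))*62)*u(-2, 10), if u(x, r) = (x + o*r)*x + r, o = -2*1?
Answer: 6696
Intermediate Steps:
o = -2
u(x, r) = r + x*(x - 2*r) (u(x, r) = (x - 2*r)*x + r = x*(x - 2*r) + r = r + x*(x - 2*r))
((-20 - 1*(-22))*62)*u(-2, 10) = ((-20 - 1*(-22))*62)*(10 + (-2)² - 2*10*(-2)) = ((-20 + 22)*62)*(10 + 4 + 40) = (2*62)*54 = 124*54 = 6696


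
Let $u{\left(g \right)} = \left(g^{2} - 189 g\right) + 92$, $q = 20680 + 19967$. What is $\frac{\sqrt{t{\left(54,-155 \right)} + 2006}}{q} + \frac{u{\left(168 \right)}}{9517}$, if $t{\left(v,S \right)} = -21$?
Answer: $- \frac{3436}{9517} + \frac{\sqrt{1985}}{40647} \approx -0.35994$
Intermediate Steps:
$q = 40647$
$u{\left(g \right)} = 92 + g^{2} - 189 g$
$\frac{\sqrt{t{\left(54,-155 \right)} + 2006}}{q} + \frac{u{\left(168 \right)}}{9517} = \frac{\sqrt{-21 + 2006}}{40647} + \frac{92 + 168^{2} - 31752}{9517} = \sqrt{1985} \cdot \frac{1}{40647} + \left(92 + 28224 - 31752\right) \frac{1}{9517} = \frac{\sqrt{1985}}{40647} - \frac{3436}{9517} = - \frac{3436}{9517} + \frac{\sqrt{1985}}{40647}$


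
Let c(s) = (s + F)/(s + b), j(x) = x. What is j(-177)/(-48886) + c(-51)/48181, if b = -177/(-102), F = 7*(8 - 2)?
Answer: 14299421091/3945255413050 ≈ 0.0036245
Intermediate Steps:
F = 42 (F = 7*6 = 42)
b = 59/34 (b = -177*(-1/102) = 59/34 ≈ 1.7353)
c(s) = (42 + s)/(59/34 + s) (c(s) = (s + 42)/(s + 59/34) = (42 + s)/(59/34 + s))
j(-177)/(-48886) + c(-51)/48181 = -177/(-48886) + (34*(42 - 51)/(59 + 34*(-51)))/48181 = -177*(-1/48886) + (34*(-9)/(59 - 1734))*(1/48181) = 177/48886 + (34*(-9)/(-1675))*(1/48181) = 177/48886 + (34*(-1/1675)*(-9))*(1/48181) = 177/48886 + (306/1675)*(1/48181) = 177/48886 + 306/80703175 = 14299421091/3945255413050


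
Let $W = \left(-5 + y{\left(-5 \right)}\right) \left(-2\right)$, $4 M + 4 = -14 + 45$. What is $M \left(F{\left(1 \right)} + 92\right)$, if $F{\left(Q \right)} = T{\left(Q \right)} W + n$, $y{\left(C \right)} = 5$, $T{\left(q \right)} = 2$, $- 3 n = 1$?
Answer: $\frac{2475}{4} \approx 618.75$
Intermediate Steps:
$n = - \frac{1}{3}$ ($n = \left(- \frac{1}{3}\right) 1 = - \frac{1}{3} \approx -0.33333$)
$M = \frac{27}{4}$ ($M = -1 + \frac{-14 + 45}{4} = -1 + \frac{1}{4} \cdot 31 = -1 + \frac{31}{4} = \frac{27}{4} \approx 6.75$)
$W = 0$ ($W = \left(-5 + 5\right) \left(-2\right) = 0 \left(-2\right) = 0$)
$F{\left(Q \right)} = - \frac{1}{3}$ ($F{\left(Q \right)} = 2 \cdot 0 - \frac{1}{3} = 0 - \frac{1}{3} = - \frac{1}{3}$)
$M \left(F{\left(1 \right)} + 92\right) = \frac{27 \left(- \frac{1}{3} + 92\right)}{4} = \frac{27}{4} \cdot \frac{275}{3} = \frac{2475}{4}$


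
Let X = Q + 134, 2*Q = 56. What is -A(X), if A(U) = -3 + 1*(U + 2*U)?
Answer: -483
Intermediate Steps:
Q = 28 (Q = (½)*56 = 28)
X = 162 (X = 28 + 134 = 162)
A(U) = -3 + 3*U (A(U) = -3 + 1*(3*U) = -3 + 3*U)
-A(X) = -(-3 + 3*162) = -(-3 + 486) = -1*483 = -483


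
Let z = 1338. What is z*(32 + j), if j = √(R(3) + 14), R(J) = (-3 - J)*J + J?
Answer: 42816 + 1338*I ≈ 42816.0 + 1338.0*I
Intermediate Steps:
R(J) = J + J*(-3 - J) (R(J) = J*(-3 - J) + J = J + J*(-3 - J))
j = I (j = √(-1*3*(2 + 3) + 14) = √(-1*3*5 + 14) = √(-15 + 14) = √(-1) = I ≈ 1.0*I)
z*(32 + j) = 1338*(32 + I) = 42816 + 1338*I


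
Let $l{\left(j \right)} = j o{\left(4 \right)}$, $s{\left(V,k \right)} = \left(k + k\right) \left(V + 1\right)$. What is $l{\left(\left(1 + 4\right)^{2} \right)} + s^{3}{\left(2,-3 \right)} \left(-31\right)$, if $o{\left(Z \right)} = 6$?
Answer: $180942$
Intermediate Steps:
$s{\left(V,k \right)} = 2 k \left(1 + V\right)$
$l{\left(j \right)} = 6 j$ ($l{\left(j \right)} = j 6 = 6 j$)
$l{\left(\left(1 + 4\right)^{2} \right)} + s^{3}{\left(2,-3 \right)} \left(-31\right) = 6 \left(1 + 4\right)^{2} + \left(2 \left(-3\right) \left(1 + 2\right)\right)^{3} \left(-31\right) = 6 \cdot 5^{2} + \left(2 \left(-3\right) 3\right)^{3} \left(-31\right) = 6 \cdot 25 + \left(-18\right)^{3} \left(-31\right) = 150 - -180792 = 150 + 180792 = 180942$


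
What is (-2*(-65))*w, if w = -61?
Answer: -7930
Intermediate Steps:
(-2*(-65))*w = -2*(-65)*(-61) = 130*(-61) = -7930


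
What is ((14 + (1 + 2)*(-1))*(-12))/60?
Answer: -11/5 ≈ -2.2000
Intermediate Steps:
((14 + (1 + 2)*(-1))*(-12))/60 = ((14 + 3*(-1))*(-12))*(1/60) = ((14 - 3)*(-12))*(1/60) = (11*(-12))*(1/60) = -132*1/60 = -11/5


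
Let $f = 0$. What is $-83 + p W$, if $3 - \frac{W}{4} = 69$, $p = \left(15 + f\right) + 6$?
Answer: $-5627$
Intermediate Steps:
$p = 21$ ($p = \left(15 + 0\right) + 6 = 15 + 6 = 21$)
$W = -264$ ($W = 12 - 276 = -264$)
$-83 + p W = -83 + 21 \left(-264\right) = -83 - 5544 = -5627$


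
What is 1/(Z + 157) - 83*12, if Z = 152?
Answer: -307763/309 ≈ -996.00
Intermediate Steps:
1/(Z + 157) - 83*12 = 1/(152 + 157) - 83*12 = 1/309 - 996 = -307763/309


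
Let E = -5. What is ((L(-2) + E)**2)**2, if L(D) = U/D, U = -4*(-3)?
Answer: 14641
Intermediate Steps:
U = 12
L(D) = 12/D
((L(-2) + E)**2)**2 = ((12/(-2) - 5)**2)**2 = ((12*(-1/2) - 5)**2)**2 = ((-6 - 5)**2)**2 = ((-11)**2)**2 = 121**2 = 14641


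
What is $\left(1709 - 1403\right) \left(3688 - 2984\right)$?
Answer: $215424$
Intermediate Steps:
$\left(1709 - 1403\right) \left(3688 - 2984\right) = 306 \cdot 704 = 215424$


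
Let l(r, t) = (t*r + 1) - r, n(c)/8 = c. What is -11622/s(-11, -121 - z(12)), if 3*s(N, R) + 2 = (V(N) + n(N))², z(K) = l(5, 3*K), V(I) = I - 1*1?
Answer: -17433/4999 ≈ -3.4873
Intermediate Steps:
n(c) = 8*c
V(I) = -1 + I (V(I) = I - 1 = -1 + I)
l(r, t) = 1 - r + r*t (l(r, t) = (r*t + 1) - r = (1 + r*t) - r = 1 - r + r*t)
z(K) = -4 + 15*K (z(K) = 1 - 1*5 + 5*(3*K) = 1 - 5 + 15*K = -4 + 15*K)
s(N, R) = -⅔ + (-1 + 9*N)²/3 (s(N, R) = -⅔ + ((-1 + N) + 8*N)²/3 = -⅔ + (-1 + 9*N)²/3)
-11622/s(-11, -121 - z(12)) = -11622/(-⅔ + (-1 + 9*(-11))²/3) = -11622/(-⅔ + (-1 - 99)²/3) = -11622/(-⅔ + (⅓)*(-100)²) = -11622/(-⅔ + (⅓)*10000) = -11622/(-⅔ + 10000/3) = -11622/9998/3 = -11622*3/9998 = -17433/4999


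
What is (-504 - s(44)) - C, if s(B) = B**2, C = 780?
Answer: -3220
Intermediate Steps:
(-504 - s(44)) - C = (-504 - 1*44**2) - 1*780 = (-504 - 1*1936) - 780 = (-504 - 1936) - 780 = -2440 - 780 = -3220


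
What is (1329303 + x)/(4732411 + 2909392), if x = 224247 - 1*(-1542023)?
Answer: 238121/587831 ≈ 0.40508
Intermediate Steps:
x = 1766270 (x = 224247 + 1542023 = 1766270)
(1329303 + x)/(4732411 + 2909392) = (1329303 + 1766270)/(4732411 + 2909392) = 3095573/7641803 = 3095573*(1/7641803) = 238121/587831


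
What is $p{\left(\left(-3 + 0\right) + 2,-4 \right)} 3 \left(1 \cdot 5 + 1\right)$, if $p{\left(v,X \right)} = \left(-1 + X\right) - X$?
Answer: $-18$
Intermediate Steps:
$p{\left(v,X \right)} = -1$
$p{\left(\left(-3 + 0\right) + 2,-4 \right)} 3 \left(1 \cdot 5 + 1\right) = \left(-1\right) 3 \left(1 \cdot 5 + 1\right) = - 3 \left(5 + 1\right) = \left(-3\right) 6 = -18$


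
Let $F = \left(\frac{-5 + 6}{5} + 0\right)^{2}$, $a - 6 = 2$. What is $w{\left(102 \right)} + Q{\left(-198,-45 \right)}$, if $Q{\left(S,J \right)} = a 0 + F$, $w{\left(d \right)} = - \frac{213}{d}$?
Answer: $- \frac{1741}{850} \approx -2.0482$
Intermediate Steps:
$a = 8$ ($a = 6 + 2 = 8$)
$F = \frac{1}{25}$ ($F = \left(1 \cdot \frac{1}{5} + 0\right)^{2} = \left(\frac{1}{5} + 0\right)^{2} = \left(\frac{1}{5}\right)^{2} = \frac{1}{25} \approx 0.04$)
$Q{\left(S,J \right)} = \frac{1}{25}$ ($Q{\left(S,J \right)} = 8 \cdot 0 + \frac{1}{25} = 0 + \frac{1}{25} = \frac{1}{25}$)
$w{\left(102 \right)} + Q{\left(-198,-45 \right)} = - \frac{213}{102} + \frac{1}{25} = \left(-213\right) \frac{1}{102} + \frac{1}{25} = - \frac{71}{34} + \frac{1}{25} = - \frac{1741}{850}$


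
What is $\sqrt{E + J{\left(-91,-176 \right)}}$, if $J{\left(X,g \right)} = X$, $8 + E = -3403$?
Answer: $i \sqrt{3502} \approx 59.178 i$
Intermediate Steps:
$E = -3411$ ($E = -8 - 3403 = -3411$)
$\sqrt{E + J{\left(-91,-176 \right)}} = \sqrt{-3411 - 91} = \sqrt{-3502} = i \sqrt{3502}$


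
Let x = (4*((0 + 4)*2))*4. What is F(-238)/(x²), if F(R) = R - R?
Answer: 0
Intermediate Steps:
F(R) = 0
x = 128 (x = (4*(4*2))*4 = (4*8)*4 = 32*4 = 128)
F(-238)/(x²) = 0/(128²) = 0/16384 = 0*(1/16384) = 0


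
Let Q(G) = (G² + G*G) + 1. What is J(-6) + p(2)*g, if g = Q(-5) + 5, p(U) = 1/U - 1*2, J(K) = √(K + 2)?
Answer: -84 + 2*I ≈ -84.0 + 2.0*I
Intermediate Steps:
Q(G) = 1 + 2*G² (Q(G) = (G² + G²) + 1 = 2*G² + 1 = 1 + 2*G²)
J(K) = √(2 + K)
p(U) = -2 + 1/U (p(U) = 1/U - 2 = -2 + 1/U)
g = 56 (g = (1 + 2*(-5)²) + 5 = (1 + 2*25) + 5 = (1 + 50) + 5 = 51 + 5 = 56)
J(-6) + p(2)*g = √(2 - 6) + (-2 + 1/2)*56 = √(-4) + (-2 + ½)*56 = 2*I - 3/2*56 = 2*I - 84 = -84 + 2*I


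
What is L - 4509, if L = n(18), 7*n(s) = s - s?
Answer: -4509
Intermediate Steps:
n(s) = 0 (n(s) = (s - s)/7 = (1/7)*0 = 0)
L = 0
L - 4509 = 0 - 4509 = -4509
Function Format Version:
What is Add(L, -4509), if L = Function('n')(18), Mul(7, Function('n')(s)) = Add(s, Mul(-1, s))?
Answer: -4509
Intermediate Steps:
Function('n')(s) = 0 (Function('n')(s) = Mul(Rational(1, 7), Add(s, Mul(-1, s))) = Mul(Rational(1, 7), 0) = 0)
L = 0
Add(L, -4509) = Add(0, -4509) = -4509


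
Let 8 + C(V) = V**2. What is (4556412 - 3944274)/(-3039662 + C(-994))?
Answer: -102023/341939 ≈ -0.29837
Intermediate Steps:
C(V) = -8 + V**2
(4556412 - 3944274)/(-3039662 + C(-994)) = (4556412 - 3944274)/(-3039662 + (-8 + (-994)**2)) = 612138/(-3039662 + (-8 + 988036)) = 612138/(-3039662 + 988028) = 612138/(-2051634) = 612138*(-1/2051634) = -102023/341939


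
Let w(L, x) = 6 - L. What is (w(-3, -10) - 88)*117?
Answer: -9243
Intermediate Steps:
(w(-3, -10) - 88)*117 = ((6 - 1*(-3)) - 88)*117 = ((6 + 3) - 88)*117 = (9 - 88)*117 = -79*117 = -9243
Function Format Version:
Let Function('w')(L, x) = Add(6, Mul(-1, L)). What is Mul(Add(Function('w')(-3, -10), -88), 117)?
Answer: -9243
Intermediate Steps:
Mul(Add(Function('w')(-3, -10), -88), 117) = Mul(Add(Add(6, Mul(-1, -3)), -88), 117) = Mul(Add(Add(6, 3), -88), 117) = Mul(Add(9, -88), 117) = Mul(-79, 117) = -9243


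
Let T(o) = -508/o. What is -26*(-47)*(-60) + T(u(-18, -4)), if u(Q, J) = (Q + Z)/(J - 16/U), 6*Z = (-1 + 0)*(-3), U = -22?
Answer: -28264776/385 ≈ -73415.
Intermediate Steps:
Z = 1/2 (Z = ((-1 + 0)*(-3))/6 = (-1*(-3))/6 = (1/6)*3 = 1/2 ≈ 0.50000)
u(Q, J) = (1/2 + Q)/(8/11 + J) (u(Q, J) = (Q + 1/2)/(J - 16/(-22)) = (1/2 + Q)/(J - 16*(-1/22)) = (1/2 + Q)/(J + 8/11) = (1/2 + Q)/(8/11 + J))
-26*(-47)*(-60) + T(u(-18, -4)) = -26*(-47)*(-60) - 508*2*(8 + 11*(-4))/(11*(1 + 2*(-18))) = 1222*(-60) - 508*2*(8 - 44)/(11*(1 - 36)) = -73320 - 508/((11/2)*(-35)/(-36)) = -73320 - 508/((11/2)*(-1/36)*(-35)) = -73320 - 508/385/72 = -73320 - 508*72/385 = -73320 - 36576/385 = -28264776/385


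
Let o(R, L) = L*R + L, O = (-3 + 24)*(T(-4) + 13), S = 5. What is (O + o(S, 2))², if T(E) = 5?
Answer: 152100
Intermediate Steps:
O = 378 (O = (-3 + 24)*(5 + 13) = 21*18 = 378)
o(R, L) = L + L*R
(O + o(S, 2))² = (378 + 2*(1 + 5))² = (378 + 2*6)² = (378 + 12)² = 390² = 152100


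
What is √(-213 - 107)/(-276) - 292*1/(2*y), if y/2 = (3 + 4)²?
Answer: -73/49 - 2*I*√5/69 ≈ -1.4898 - 0.064814*I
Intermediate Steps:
y = 98 (y = 2*(3 + 4)² = 2*7² = 2*49 = 98)
√(-213 - 107)/(-276) - 292*1/(2*y) = √(-213 - 107)/(-276) - 292/(-4/(-2)*98) = √(-320)*(-1/276) - 292/(-4*(-½)*98) = (8*I*√5)*(-1/276) - 292/(2*98) = -2*I*√5/69 - 292/196 = -2*I*√5/69 - 292*1/196 = -2*I*√5/69 - 73/49 = -73/49 - 2*I*√5/69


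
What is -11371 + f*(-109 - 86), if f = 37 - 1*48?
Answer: -9226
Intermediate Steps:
f = -11 (f = 37 - 48 = -11)
-11371 + f*(-109 - 86) = -11371 - 11*(-109 - 86) = -11371 - 11*(-195) = -11371 + 2145 = -9226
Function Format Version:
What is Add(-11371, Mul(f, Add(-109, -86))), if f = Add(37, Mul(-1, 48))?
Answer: -9226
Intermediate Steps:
f = -11 (f = Add(37, -48) = -11)
Add(-11371, Mul(f, Add(-109, -86))) = Add(-11371, Mul(-11, Add(-109, -86))) = Add(-11371, Mul(-11, -195)) = Add(-11371, 2145) = -9226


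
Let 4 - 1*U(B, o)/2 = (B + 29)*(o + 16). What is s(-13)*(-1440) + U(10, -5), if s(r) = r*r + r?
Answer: -225490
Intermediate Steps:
s(r) = r + r² (s(r) = r² + r = r + r²)
U(B, o) = 8 - 2*(16 + o)*(29 + B) (U(B, o) = 8 - 2*(B + 29)*(o + 16) = 8 - 2*(29 + B)*(16 + o) = 8 - 2*(16 + o)*(29 + B))
s(-13)*(-1440) + U(10, -5) = -13*(1 - 13)*(-1440) + (-920 - 58*(-5) - 32*10 - 2*10*(-5)) = -13*(-12)*(-1440) + (-920 + 290 - 320 + 100) = 156*(-1440) - 850 = -224640 - 850 = -225490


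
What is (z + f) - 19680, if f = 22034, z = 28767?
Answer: 31121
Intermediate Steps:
(z + f) - 19680 = (28767 + 22034) - 19680 = 50801 - 19680 = 31121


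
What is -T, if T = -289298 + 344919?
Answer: -55621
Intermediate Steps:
T = 55621
-T = -1*55621 = -55621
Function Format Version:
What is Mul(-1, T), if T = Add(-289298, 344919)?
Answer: -55621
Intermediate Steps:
T = 55621
Mul(-1, T) = Mul(-1, 55621) = -55621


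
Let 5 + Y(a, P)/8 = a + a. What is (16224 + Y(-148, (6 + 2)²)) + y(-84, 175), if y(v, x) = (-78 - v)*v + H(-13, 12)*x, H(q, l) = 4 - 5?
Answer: 13137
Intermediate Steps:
H(q, l) = -1
y(v, x) = -x + v*(-78 - v) (y(v, x) = (-78 - v)*v - x = v*(-78 - v) - x = -x + v*(-78 - v))
Y(a, P) = -40 + 16*a (Y(a, P) = -40 + 8*(a + a) = -40 + 8*(2*a) = -40 + 16*a)
(16224 + Y(-148, (6 + 2)²)) + y(-84, 175) = (16224 + (-40 + 16*(-148))) + (-1*175 - 1*(-84)² - 78*(-84)) = (16224 + (-40 - 2368)) + (-175 - 1*7056 + 6552) = (16224 - 2408) + (-175 - 7056 + 6552) = 13816 - 679 = 13137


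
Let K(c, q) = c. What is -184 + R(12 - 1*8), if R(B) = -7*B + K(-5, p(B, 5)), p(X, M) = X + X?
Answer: -217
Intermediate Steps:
p(X, M) = 2*X
R(B) = -5 - 7*B (R(B) = -7*B - 5 = -5 - 7*B)
-184 + R(12 - 1*8) = -184 + (-5 - 7*(12 - 1*8)) = -184 + (-5 - 7*(12 - 8)) = -184 + (-5 - 7*4) = -184 + (-5 - 28) = -184 - 33 = -217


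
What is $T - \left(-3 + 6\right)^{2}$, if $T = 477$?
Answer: $468$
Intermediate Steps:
$T - \left(-3 + 6\right)^{2} = 477 - \left(-3 + 6\right)^{2} = 477 - 3^{2} = 477 - 9 = 468$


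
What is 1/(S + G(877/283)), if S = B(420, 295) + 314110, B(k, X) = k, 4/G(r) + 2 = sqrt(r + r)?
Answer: 48909981/15383834346778 - sqrt(496382)/15383834346778 ≈ 3.1793e-6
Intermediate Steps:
G(r) = 4/(-2 + sqrt(2)*sqrt(r)) (G(r) = 4/(-2 + sqrt(r + r)) = 4/(-2 + sqrt(2*r)) = 4/(-2 + sqrt(2)*sqrt(r)))
S = 314530 (S = 420 + 314110 = 314530)
1/(S + G(877/283)) = 1/(314530 + 4/(-2 + sqrt(2)*sqrt(877/283))) = 1/(314530 + 4/(-2 + sqrt(2)*(sqrt(248191)/283))) = 1/(314530 + 4/(-2 + sqrt(496382)/283))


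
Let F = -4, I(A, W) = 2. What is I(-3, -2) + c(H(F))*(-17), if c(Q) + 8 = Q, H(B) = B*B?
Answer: -134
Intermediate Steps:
H(B) = B**2
c(Q) = -8 + Q
I(-3, -2) + c(H(F))*(-17) = 2 + (-8 + (-4)**2)*(-17) = 2 + (-8 + 16)*(-17) = 2 + 8*(-17) = 2 - 136 = -134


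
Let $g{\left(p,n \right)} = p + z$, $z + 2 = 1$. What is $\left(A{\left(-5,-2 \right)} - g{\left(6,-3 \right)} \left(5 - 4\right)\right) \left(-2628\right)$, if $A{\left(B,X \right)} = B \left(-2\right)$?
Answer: $-13140$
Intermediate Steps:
$z = -1$ ($z = -2 + 1 = -1$)
$A{\left(B,X \right)} = - 2 B$
$g{\left(p,n \right)} = -1 + p$ ($g{\left(p,n \right)} = p - 1 = -1 + p$)
$\left(A{\left(-5,-2 \right)} - g{\left(6,-3 \right)} \left(5 - 4\right)\right) \left(-2628\right) = \left(\left(-2\right) \left(-5\right) - \left(-1 + 6\right) \left(5 - 4\right)\right) \left(-2628\right) = \left(10 - 5 \cdot 1\right) \left(-2628\right) = \left(10 - 5\right) \left(-2628\right) = 5 \left(-2628\right) = -13140$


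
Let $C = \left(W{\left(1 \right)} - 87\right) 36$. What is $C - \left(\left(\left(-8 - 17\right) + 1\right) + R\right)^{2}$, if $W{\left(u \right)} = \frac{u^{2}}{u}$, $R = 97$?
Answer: $-8425$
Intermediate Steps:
$W{\left(u \right)} = u$
$C = -3096$ ($C = \left(1 - 87\right) 36 = \left(-86\right) 36 = -3096$)
$C - \left(\left(\left(-8 - 17\right) + 1\right) + R\right)^{2} = -3096 - \left(\left(\left(-8 - 17\right) + 1\right) + 97\right)^{2} = -3096 - \left(\left(-25 + 1\right) + 97\right)^{2} = -3096 - \left(-24 + 97\right)^{2} = -3096 - 73^{2} = -3096 - 5329 = -8425$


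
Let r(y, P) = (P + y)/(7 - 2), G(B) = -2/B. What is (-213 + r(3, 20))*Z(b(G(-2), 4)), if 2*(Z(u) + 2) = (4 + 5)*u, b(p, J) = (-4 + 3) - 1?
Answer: 11462/5 ≈ 2292.4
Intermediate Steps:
r(y, P) = P/5 + y/5 (r(y, P) = (P + y)/5 = (P + y)*(⅕) = P/5 + y/5)
b(p, J) = -2 (b(p, J) = -1 - 1 = -2)
Z(u) = -2 + 9*u/2 (Z(u) = -2 + ((4 + 5)*u)/2 = -2 + (9*u)/2 = -2 + 9*u/2)
(-213 + r(3, 20))*Z(b(G(-2), 4)) = (-213 + ((⅕)*20 + (⅕)*3))*(-2 + (9/2)*(-2)) = (-213 + (4 + ⅗))*(-2 - 9) = (-213 + 23/5)*(-11) = -1042/5*(-11) = 11462/5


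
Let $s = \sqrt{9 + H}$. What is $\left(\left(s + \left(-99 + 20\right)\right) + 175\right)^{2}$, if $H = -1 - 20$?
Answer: $9204 + 384 i \sqrt{3} \approx 9204.0 + 665.11 i$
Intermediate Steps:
$H = -21$
$s = 2 i \sqrt{3}$ ($s = \sqrt{9 - 21} = \sqrt{-12} = 2 i \sqrt{3} \approx 3.4641 i$)
$\left(\left(s + \left(-99 + 20\right)\right) + 175\right)^{2} = \left(\left(2 i \sqrt{3} + \left(-99 + 20\right)\right) + 175\right)^{2} = \left(\left(2 i \sqrt{3} - 79\right) + 175\right)^{2} = \left(\left(-79 + 2 i \sqrt{3}\right) + 175\right)^{2} = \left(96 + 2 i \sqrt{3}\right)^{2}$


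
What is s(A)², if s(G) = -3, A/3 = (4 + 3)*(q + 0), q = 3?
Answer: 9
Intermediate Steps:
A = 63 (A = 3*((4 + 3)*(3 + 0)) = 3*(7*3) = 3*21 = 63)
s(A)² = (-3)² = 9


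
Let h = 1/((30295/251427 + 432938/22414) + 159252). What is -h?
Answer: -2817742389/448785876600356 ≈ -6.2786e-6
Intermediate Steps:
h = 2817742389/448785876600356 (h = 1/((30295*(1/251427) + 432938*(1/22414)) + 159252) = 1/((30295/251427 + 216469/11207) + 159252) = 1/(54765667328/2817742389 + 159252) = 1/(448785876600356/2817742389) = 2817742389/448785876600356 ≈ 6.2786e-6)
-h = -1*2817742389/448785876600356 = -2817742389/448785876600356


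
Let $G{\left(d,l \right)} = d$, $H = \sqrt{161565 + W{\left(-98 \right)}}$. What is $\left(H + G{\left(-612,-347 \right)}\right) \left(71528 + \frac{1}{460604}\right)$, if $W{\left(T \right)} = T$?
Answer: $- \frac{5040750685689}{115151} + \frac{32946082913 \sqrt{161467}}{460604} \approx -1.5033 \cdot 10^{7}$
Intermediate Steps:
$H = \sqrt{161467}$ ($H = \sqrt{161565 - 98} = \sqrt{161467} \approx 401.83$)
$\left(H + G{\left(-612,-347 \right)}\right) \left(71528 + \frac{1}{460604}\right) = \left(\sqrt{161467} - 612\right) \left(71528 + \frac{1}{460604}\right) = \left(-612 + \sqrt{161467}\right) \left(71528 + \frac{1}{460604}\right) = \left(-612 + \sqrt{161467}\right) \frac{32946082913}{460604} = - \frac{5040750685689}{115151} + \frac{32946082913 \sqrt{161467}}{460604}$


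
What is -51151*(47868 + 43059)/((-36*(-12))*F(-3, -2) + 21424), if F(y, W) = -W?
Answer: -4651006977/22288 ≈ -2.0868e+5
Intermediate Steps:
-51151*(47868 + 43059)/((-36*(-12))*F(-3, -2) + 21424) = -51151*(47868 + 43059)/((-36*(-12))*(-1*(-2)) + 21424) = -51151*90927/(432*2 + 21424) = -51151*90927/(864 + 21424) = -51151/(22288*(1/90927)) = -51151/22288/90927 = -51151*90927/22288 = -4651006977/22288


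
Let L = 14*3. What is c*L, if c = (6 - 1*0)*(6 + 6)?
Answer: 3024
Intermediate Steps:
L = 42
c = 72 (c = (6 + 0)*12 = 6*12 = 72)
c*L = 72*42 = 3024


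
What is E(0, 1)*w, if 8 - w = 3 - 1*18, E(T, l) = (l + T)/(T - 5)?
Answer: -23/5 ≈ -4.6000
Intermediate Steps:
E(T, l) = (T + l)/(-5 + T)
w = 23 (w = 8 - (3 - 1*18) = 8 - (3 - 18) = 8 - 1*(-15) = 8 + 15 = 23)
E(0, 1)*w = ((0 + 1)/(-5 + 0))*23 = (1/(-5))*23 = -⅕*1*23 = -⅕*23 = -23/5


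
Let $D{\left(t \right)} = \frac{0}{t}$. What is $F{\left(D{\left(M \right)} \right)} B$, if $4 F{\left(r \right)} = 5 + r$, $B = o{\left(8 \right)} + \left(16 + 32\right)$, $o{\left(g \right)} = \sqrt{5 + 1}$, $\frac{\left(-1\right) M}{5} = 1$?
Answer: $60 + \frac{5 \sqrt{6}}{4} \approx 63.062$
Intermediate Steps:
$M = -5$ ($M = \left(-5\right) 1 = -5$)
$o{\left(g \right)} = \sqrt{6}$
$D{\left(t \right)} = 0$
$B = 48 + \sqrt{6}$ ($B = \sqrt{6} + \left(16 + 32\right) = \sqrt{6} + 48 = 48 + \sqrt{6} \approx 50.449$)
$F{\left(r \right)} = \frac{5}{4} + \frac{r}{4}$ ($F{\left(r \right)} = \frac{5 + r}{4} = \frac{5}{4} + \frac{r}{4}$)
$F{\left(D{\left(M \right)} \right)} B = \left(\frac{5}{4} + \frac{1}{4} \cdot 0\right) \left(48 + \sqrt{6}\right) = \left(\frac{5}{4} + 0\right) \left(48 + \sqrt{6}\right) = \frac{5 \left(48 + \sqrt{6}\right)}{4} = 60 + \frac{5 \sqrt{6}}{4}$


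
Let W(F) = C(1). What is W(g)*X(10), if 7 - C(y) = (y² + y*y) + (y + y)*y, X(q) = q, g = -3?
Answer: 30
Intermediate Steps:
C(y) = 7 - 4*y² (C(y) = 7 - ((y² + y*y) + (y + y)*y) = 7 - ((y² + y²) + (2*y)*y) = 7 - (2*y² + 2*y²) = 7 - 4*y²)
W(F) = 3 (W(F) = 7 - 4*1² = 7 - 4*1 = 7 - 4 = 3)
W(g)*X(10) = 3*10 = 30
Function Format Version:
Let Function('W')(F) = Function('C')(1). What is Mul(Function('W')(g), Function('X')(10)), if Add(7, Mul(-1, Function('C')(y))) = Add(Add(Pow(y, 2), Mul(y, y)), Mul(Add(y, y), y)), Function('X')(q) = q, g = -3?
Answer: 30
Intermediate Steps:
Function('C')(y) = Add(7, Mul(-4, Pow(y, 2))) (Function('C')(y) = Add(7, Mul(-1, Add(Add(Pow(y, 2), Mul(y, y)), Mul(Add(y, y), y)))) = Add(7, Mul(-1, Add(Add(Pow(y, 2), Pow(y, 2)), Mul(Mul(2, y), y)))) = Add(7, Mul(-1, Add(Mul(2, Pow(y, 2)), Mul(2, Pow(y, 2))))) = Add(7, Mul(-1, Mul(4, Pow(y, 2)))) = Add(7, Mul(-4, Pow(y, 2))))
Function('W')(F) = 3 (Function('W')(F) = Add(7, Mul(-4, Pow(1, 2))) = Add(7, Mul(-4, 1)) = Add(7, -4) = 3)
Mul(Function('W')(g), Function('X')(10)) = Mul(3, 10) = 30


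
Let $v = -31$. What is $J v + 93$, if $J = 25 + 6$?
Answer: $-868$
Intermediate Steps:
$J = 31$
$J v + 93 = 31 \left(-31\right) + 93 = -961 + 93 = -868$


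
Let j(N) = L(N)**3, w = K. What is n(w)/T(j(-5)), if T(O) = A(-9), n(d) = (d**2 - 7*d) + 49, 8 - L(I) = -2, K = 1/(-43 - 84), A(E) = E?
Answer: -263737/48387 ≈ -5.4506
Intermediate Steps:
K = -1/127 (K = 1/(-127) = -1/127 ≈ -0.0078740)
L(I) = 10 (L(I) = 8 - 1*(-2) = 8 + 2 = 10)
w = -1/127 ≈ -0.0078740
n(d) = 49 + d**2 - 7*d
j(N) = 1000 (j(N) = 10**3 = 1000)
T(O) = -9
n(w)/T(j(-5)) = (49 + (-1/127)**2 - 7*(-1/127))/(-9) = (49 + 1/16129 + 7/127)*(-1/9) = (791211/16129)*(-1/9) = -263737/48387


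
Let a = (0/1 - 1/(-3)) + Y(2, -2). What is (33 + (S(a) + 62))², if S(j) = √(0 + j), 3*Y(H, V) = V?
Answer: (285 + I*√3)²/9 ≈ 9024.7 + 109.7*I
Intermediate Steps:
Y(H, V) = V/3
a = -⅓ (a = (0/1 - 1/(-3)) + (⅓)*(-2) = (0*1 - 1*(-⅓)) - ⅔ = (0 + ⅓) - ⅔ = ⅓ - ⅔ = -⅓ ≈ -0.33333)
S(j) = √j
(33 + (S(a) + 62))² = (33 + (√(-⅓) + 62))² = (33 + (I*√3/3 + 62))² = (33 + (62 + I*√3/3))² = (95 + I*√3/3)²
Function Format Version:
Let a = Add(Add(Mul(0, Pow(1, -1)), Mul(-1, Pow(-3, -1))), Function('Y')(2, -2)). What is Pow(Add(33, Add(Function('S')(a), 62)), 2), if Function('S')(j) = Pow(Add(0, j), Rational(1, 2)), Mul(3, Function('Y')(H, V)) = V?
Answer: Mul(Rational(1, 9), Pow(Add(285, Mul(I, Pow(3, Rational(1, 2)))), 2)) ≈ Add(9024.7, Mul(109.70, I))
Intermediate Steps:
Function('Y')(H, V) = Mul(Rational(1, 3), V)
a = Rational(-1, 3) (a = Add(Add(Mul(0, Pow(1, -1)), Mul(-1, Pow(-3, -1))), Mul(Rational(1, 3), -2)) = Add(Add(Mul(0, 1), Mul(-1, Rational(-1, 3))), Rational(-2, 3)) = Add(Add(0, Rational(1, 3)), Rational(-2, 3)) = Add(Rational(1, 3), Rational(-2, 3)) = Rational(-1, 3) ≈ -0.33333)
Function('S')(j) = Pow(j, Rational(1, 2))
Pow(Add(33, Add(Function('S')(a), 62)), 2) = Pow(Add(33, Add(Pow(Rational(-1, 3), Rational(1, 2)), 62)), 2) = Pow(Add(33, Add(Mul(Rational(1, 3), I, Pow(3, Rational(1, 2))), 62)), 2) = Pow(Add(33, Add(62, Mul(Rational(1, 3), I, Pow(3, Rational(1, 2))))), 2) = Pow(Add(95, Mul(Rational(1, 3), I, Pow(3, Rational(1, 2)))), 2)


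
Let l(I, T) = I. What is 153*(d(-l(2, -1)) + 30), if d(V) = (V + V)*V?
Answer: 5814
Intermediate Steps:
d(V) = 2*V² (d(V) = (2*V)*V = 2*V²)
153*(d(-l(2, -1)) + 30) = 153*(2*(-1*2)² + 30) = 153*(2*(-2)² + 30) = 153*(2*4 + 30) = 153*(8 + 30) = 153*38 = 5814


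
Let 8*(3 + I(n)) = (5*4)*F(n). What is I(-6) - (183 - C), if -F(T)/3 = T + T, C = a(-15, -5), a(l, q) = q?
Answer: -101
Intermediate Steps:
C = -5
F(T) = -6*T (F(T) = -3*(T + T) = -6*T)
I(n) = -3 - 15*n (I(n) = -3 + ((5*4)*(-6*n))/8 = -3 + (20*(-6*n))/8 = -3 + (-120*n)/8 = -3 - 15*n)
I(-6) - (183 - C) = (-3 - 15*(-6)) - (183 - 1*(-5)) = (-3 + 90) - (183 + 5) = 87 - 1*188 = 87 - 188 = -101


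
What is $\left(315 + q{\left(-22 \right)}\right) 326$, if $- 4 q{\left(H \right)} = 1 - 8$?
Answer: $\frac{206521}{2} \approx 1.0326 \cdot 10^{5}$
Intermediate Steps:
$q{\left(H \right)} = \frac{7}{4}$ ($q{\left(H \right)} = - \frac{1 - 8}{4} = \left(- \frac{1}{4}\right) \left(-7\right) = \frac{7}{4}$)
$\left(315 + q{\left(-22 \right)}\right) 326 = \left(315 + \frac{7}{4}\right) 326 = \frac{1267}{4} \cdot 326 = \frac{206521}{2}$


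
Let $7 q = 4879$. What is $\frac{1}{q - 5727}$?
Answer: $- \frac{1}{5030} \approx -0.00019881$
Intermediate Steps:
$q = 697$ ($q = \frac{1}{7} \cdot 4879 = 697$)
$\frac{1}{q - 5727} = \frac{1}{697 - 5727} = \frac{1}{-5030} = - \frac{1}{5030}$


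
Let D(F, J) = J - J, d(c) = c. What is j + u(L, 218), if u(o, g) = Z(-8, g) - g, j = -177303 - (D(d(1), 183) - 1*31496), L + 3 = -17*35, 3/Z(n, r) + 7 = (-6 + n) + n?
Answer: -4234728/29 ≈ -1.4603e+5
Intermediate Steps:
Z(n, r) = 3/(-13 + 2*n) (Z(n, r) = 3/(-7 + ((-6 + n) + n)) = 3/(-7 + (-6 + 2*n)) = 3/(-13 + 2*n))
D(F, J) = 0
L = -598 (L = -3 - 17*35 = -3 - 595 = -598)
j = -145807 (j = -177303 - (0 - 1*31496) = -177303 - (0 - 31496) = -177303 - 1*(-31496) = -177303 + 31496 = -145807)
u(o, g) = -3/29 - g (u(o, g) = 3/(-13 + 2*(-8)) - g = 3/(-13 - 16) - g = 3/(-29) - g = 3*(-1/29) - g = -3/29 - g)
j + u(L, 218) = -145807 + (-3/29 - 1*218) = -145807 + (-3/29 - 218) = -145807 - 6325/29 = -4234728/29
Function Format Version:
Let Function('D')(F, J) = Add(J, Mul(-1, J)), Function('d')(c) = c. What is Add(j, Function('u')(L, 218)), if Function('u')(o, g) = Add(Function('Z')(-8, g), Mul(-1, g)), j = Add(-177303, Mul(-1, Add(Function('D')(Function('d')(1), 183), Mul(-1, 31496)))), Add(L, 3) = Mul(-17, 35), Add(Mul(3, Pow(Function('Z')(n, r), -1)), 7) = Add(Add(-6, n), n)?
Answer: Rational(-4234728, 29) ≈ -1.4603e+5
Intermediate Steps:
Function('Z')(n, r) = Mul(3, Pow(Add(-13, Mul(2, n)), -1)) (Function('Z')(n, r) = Mul(3, Pow(Add(-7, Add(Add(-6, n), n)), -1)) = Mul(3, Pow(Add(-7, Add(-6, Mul(2, n))), -1)) = Mul(3, Pow(Add(-13, Mul(2, n)), -1)))
Function('D')(F, J) = 0
L = -598 (L = Add(-3, Mul(-17, 35)) = Add(-3, -595) = -598)
j = -145807 (j = Add(-177303, Mul(-1, Add(0, Mul(-1, 31496)))) = Add(-177303, Mul(-1, Add(0, -31496))) = Add(-177303, Mul(-1, -31496)) = Add(-177303, 31496) = -145807)
Function('u')(o, g) = Add(Rational(-3, 29), Mul(-1, g)) (Function('u')(o, g) = Add(Mul(3, Pow(Add(-13, Mul(2, -8)), -1)), Mul(-1, g)) = Add(Mul(3, Pow(Add(-13, -16), -1)), Mul(-1, g)) = Add(Mul(3, Pow(-29, -1)), Mul(-1, g)) = Add(Mul(3, Rational(-1, 29)), Mul(-1, g)) = Add(Rational(-3, 29), Mul(-1, g)))
Add(j, Function('u')(L, 218)) = Add(-145807, Add(Rational(-3, 29), Mul(-1, 218))) = Add(-145807, Add(Rational(-3, 29), -218)) = Add(-145807, Rational(-6325, 29)) = Rational(-4234728, 29)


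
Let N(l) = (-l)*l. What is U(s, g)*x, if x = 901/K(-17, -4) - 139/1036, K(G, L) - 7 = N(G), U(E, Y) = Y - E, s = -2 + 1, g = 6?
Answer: -486317/20868 ≈ -23.304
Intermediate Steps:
N(l) = -l²
s = -1
K(G, L) = 7 - G²
x = -486317/146076 (x = 901/(7 - 1*(-17)²) - 139/1036 = 901/(7 - 1*289) - 139*1/1036 = 901/(7 - 289) - 139/1036 = 901/(-282) - 139/1036 = 901*(-1/282) - 139/1036 = -901/282 - 139/1036 = -486317/146076 ≈ -3.3292)
U(s, g)*x = (6 - 1*(-1))*(-486317/146076) = (6 + 1)*(-486317/146076) = 7*(-486317/146076) = -486317/20868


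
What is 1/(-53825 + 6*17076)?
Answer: 1/48631 ≈ 2.0563e-5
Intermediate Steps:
1/(-53825 + 6*17076) = 1/(-53825 + 102456) = 1/48631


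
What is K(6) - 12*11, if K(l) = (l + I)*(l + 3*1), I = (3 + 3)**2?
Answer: 246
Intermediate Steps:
I = 36 (I = 6**2 = 36)
K(l) = (3 + l)*(36 + l) (K(l) = (l + 36)*(l + 3*1) = (36 + l)*(l + 3) = (36 + l)*(3 + l) = (3 + l)*(36 + l))
K(6) - 12*11 = (108 + 6**2 + 39*6) - 12*11 = (108 + 36 + 234) - 132 = 378 - 132 = 246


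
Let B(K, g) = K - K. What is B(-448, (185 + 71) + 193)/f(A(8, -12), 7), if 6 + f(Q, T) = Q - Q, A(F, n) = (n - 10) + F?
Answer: 0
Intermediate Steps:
A(F, n) = -10 + F + n (A(F, n) = (-10 + n) + F = -10 + F + n)
B(K, g) = 0
f(Q, T) = -6 (f(Q, T) = -6 + (Q - Q) = -6 + 0 = -6)
B(-448, (185 + 71) + 193)/f(A(8, -12), 7) = 0/(-6) = 0*(-1/6) = 0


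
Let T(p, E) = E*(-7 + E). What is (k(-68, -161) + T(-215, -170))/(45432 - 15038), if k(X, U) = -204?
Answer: 14943/15197 ≈ 0.98329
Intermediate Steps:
(k(-68, -161) + T(-215, -170))/(45432 - 15038) = (-204 - 170*(-7 - 170))/(45432 - 15038) = (-204 - 170*(-177))/30394 = (-204 + 30090)*(1/30394) = 29886*(1/30394) = 14943/15197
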